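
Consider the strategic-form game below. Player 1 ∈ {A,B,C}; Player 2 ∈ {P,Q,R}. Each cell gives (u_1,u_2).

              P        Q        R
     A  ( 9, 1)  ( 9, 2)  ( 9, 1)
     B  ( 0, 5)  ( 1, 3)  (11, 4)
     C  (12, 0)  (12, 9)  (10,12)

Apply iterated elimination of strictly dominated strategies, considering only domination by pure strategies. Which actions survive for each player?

Remaining: P1:{B,C} P2:{P,R}

P1 drop A (C beats it: P:12>9 Q:12>9 R:10>9)
P2 drop Q (R beats it: B:4>3 C:12>9)
P1→{B,C} P2→{P,R}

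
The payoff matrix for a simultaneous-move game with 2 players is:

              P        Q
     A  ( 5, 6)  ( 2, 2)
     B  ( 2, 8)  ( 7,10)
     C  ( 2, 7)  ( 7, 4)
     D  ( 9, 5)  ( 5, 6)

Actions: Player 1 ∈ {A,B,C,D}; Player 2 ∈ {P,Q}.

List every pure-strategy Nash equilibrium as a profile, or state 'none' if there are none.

(A,P): not NE [P1→D gives 9>5]
(A,Q): not NE [P1→C gives 7>2; P2→P gives 6>2]
(B,P): not NE [P1→D gives 9>2; P2→Q gives 10>8]
(B,Q): NE
(C,P): not NE [P1→D gives 9>2]
(C,Q): not NE [P2→P gives 7>4]
(D,P): not NE [P2→Q gives 6>5]
(D,Q): not NE [P1→C gives 7>5]

PSNE = {(B,Q)}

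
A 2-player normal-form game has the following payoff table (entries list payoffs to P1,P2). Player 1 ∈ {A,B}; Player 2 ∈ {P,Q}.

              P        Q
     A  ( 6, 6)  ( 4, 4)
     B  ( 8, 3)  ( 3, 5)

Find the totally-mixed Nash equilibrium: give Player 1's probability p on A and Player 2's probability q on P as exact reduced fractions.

P1 indiff ⇒ q·6+(1-q)·4 = q·8+(1-q)·3 ⇒ q(-2) = (1-q)(-1) ⇒ q = 1/3
P2 indiff ⇒ p·6+(1-p)·3 = p·4+(1-p)·5 ⇒ p(2) = (1-p)(2) ⇒ p = 1/2

p=1/2, q=1/3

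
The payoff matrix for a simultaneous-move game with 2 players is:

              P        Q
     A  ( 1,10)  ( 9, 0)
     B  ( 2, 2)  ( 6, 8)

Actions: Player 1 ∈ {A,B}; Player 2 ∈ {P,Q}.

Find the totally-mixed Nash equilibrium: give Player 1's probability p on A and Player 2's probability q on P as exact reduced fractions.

p=3/8, q=3/4

P1 indiff ⇒ q·1+(1-q)·9 = q·2+(1-q)·6 ⇒ q(-1) = (1-q)(-3) ⇒ q = 3/4
P2 indiff ⇒ p·10+(1-p)·2 = p·0+(1-p)·8 ⇒ p(10) = (1-p)(6) ⇒ p = 3/8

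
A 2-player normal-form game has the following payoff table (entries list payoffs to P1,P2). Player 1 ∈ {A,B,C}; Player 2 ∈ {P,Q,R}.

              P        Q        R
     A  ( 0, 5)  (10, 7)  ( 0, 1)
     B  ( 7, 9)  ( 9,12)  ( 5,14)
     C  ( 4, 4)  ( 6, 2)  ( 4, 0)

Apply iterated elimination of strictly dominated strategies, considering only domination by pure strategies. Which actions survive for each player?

P1 drop C (B beats it: P:7>4 Q:9>6 R:5>4)
P2 drop P (Q beats it: A:7>5 B:12>9)
P1→{A,B} P2→{Q,R}

Remaining: P1:{A,B} P2:{Q,R}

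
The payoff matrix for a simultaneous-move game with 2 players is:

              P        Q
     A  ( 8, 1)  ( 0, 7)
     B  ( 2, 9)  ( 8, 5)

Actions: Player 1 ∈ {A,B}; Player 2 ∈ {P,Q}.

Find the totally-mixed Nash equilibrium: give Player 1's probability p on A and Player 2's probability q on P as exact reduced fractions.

(p,q) = (2/5, 4/7)

P1 indiff ⇒ q·8+(1-q)·0 = q·2+(1-q)·8 ⇒ q(6) = (1-q)(8) ⇒ q = 4/7
P2 indiff ⇒ p·1+(1-p)·9 = p·7+(1-p)·5 ⇒ p(-6) = (1-p)(-4) ⇒ p = 2/5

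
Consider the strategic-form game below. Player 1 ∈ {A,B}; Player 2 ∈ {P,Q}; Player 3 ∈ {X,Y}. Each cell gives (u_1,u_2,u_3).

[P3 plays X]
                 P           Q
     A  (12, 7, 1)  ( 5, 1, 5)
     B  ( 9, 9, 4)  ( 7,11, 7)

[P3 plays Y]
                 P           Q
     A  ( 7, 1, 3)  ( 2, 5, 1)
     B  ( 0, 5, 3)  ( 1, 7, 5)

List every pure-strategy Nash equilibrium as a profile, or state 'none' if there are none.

Nash profiles: (B,Q,X)

(A,P,X): not NE [P3→Y gives 3>1]
(A,P,Y): not NE [P2→Q gives 5>1]
(A,Q,X): not NE [P1→B gives 7>5; P2→P gives 7>1]
(A,Q,Y): not NE [P3→X gives 5>1]
(B,P,X): not NE [P1→A gives 12>9; P2→Q gives 11>9]
(B,P,Y): not NE [P1→A gives 7>0; P2→Q gives 7>5; P3→X gives 4>3]
(B,Q,X): NE
(B,Q,Y): not NE [P1→A gives 2>1; P3→X gives 7>5]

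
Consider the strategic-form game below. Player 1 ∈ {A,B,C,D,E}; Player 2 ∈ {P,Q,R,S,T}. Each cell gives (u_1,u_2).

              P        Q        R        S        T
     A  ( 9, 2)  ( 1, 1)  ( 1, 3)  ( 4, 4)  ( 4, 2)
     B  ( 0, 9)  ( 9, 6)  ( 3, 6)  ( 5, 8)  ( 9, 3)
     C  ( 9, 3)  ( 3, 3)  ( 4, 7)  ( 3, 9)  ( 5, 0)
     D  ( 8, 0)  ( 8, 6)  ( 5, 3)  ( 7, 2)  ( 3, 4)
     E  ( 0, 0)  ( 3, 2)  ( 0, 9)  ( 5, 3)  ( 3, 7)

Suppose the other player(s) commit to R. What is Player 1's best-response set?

argmax u_1 = {D}

u_1(A vs R) = 1
u_1(B vs R) = 3
u_1(C vs R) = 4
u_1(D vs R) = 5
u_1(E vs R) = 0
max payoff 5 at {D}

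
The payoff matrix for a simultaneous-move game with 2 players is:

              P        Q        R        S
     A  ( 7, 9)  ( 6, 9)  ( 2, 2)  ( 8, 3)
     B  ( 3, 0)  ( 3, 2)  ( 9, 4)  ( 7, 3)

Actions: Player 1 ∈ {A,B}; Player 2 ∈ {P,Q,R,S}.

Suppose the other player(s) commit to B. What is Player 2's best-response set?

u_2(P vs B) = 0
u_2(Q vs B) = 2
u_2(R vs B) = 4
u_2(S vs B) = 3
max payoff 4 at {R}

BR_2 = {R}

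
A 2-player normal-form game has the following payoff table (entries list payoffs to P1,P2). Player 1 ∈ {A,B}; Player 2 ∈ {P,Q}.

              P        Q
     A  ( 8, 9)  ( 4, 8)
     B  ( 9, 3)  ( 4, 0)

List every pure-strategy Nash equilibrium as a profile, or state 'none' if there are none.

PSNE = {(B,P)}

(A,P): not NE [P1→B gives 9>8]
(A,Q): not NE [P2→P gives 9>8]
(B,P): NE
(B,Q): not NE [P2→P gives 3>0]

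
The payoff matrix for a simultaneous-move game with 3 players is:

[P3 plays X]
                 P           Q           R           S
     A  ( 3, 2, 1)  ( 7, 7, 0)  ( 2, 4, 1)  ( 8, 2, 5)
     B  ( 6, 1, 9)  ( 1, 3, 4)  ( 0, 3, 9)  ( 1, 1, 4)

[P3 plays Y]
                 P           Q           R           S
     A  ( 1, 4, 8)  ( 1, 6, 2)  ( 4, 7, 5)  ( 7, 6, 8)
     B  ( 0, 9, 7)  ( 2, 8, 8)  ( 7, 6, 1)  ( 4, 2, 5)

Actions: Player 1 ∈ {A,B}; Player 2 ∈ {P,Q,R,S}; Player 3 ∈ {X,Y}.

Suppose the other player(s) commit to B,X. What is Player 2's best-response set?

u_2(P vs B,X) = 1
u_2(Q vs B,X) = 3
u_2(R vs B,X) = 3
u_2(S vs B,X) = 1
max payoff 3 at {Q,R}

BR_2 = {Q,R}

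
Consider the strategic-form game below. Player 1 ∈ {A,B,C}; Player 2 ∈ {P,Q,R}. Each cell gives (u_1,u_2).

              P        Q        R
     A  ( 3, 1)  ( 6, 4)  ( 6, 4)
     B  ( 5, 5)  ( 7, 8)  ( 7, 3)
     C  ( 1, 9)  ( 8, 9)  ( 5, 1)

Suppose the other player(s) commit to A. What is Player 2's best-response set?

BR_2 = {Q,R}

u_2(P vs A) = 1
u_2(Q vs A) = 4
u_2(R vs A) = 4
max payoff 4 at {Q,R}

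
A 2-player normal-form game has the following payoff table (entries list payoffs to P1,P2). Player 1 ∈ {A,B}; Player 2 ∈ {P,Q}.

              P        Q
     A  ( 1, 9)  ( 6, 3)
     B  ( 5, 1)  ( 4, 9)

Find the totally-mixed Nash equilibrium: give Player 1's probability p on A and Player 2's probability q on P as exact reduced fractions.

P1 indiff ⇒ q·1+(1-q)·6 = q·5+(1-q)·4 ⇒ q(-4) = (1-q)(-2) ⇒ q = 1/3
P2 indiff ⇒ p·9+(1-p)·1 = p·3+(1-p)·9 ⇒ p(6) = (1-p)(8) ⇒ p = 4/7

p=4/7, q=1/3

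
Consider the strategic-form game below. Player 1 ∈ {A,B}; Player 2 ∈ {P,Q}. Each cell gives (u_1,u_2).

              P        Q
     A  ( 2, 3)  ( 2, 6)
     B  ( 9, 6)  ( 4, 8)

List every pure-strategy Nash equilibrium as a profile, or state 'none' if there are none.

(A,P): not NE [P1→B gives 9>2; P2→Q gives 6>3]
(A,Q): not NE [P1→B gives 4>2]
(B,P): not NE [P2→Q gives 8>6]
(B,Q): NE

NE set: (B,Q)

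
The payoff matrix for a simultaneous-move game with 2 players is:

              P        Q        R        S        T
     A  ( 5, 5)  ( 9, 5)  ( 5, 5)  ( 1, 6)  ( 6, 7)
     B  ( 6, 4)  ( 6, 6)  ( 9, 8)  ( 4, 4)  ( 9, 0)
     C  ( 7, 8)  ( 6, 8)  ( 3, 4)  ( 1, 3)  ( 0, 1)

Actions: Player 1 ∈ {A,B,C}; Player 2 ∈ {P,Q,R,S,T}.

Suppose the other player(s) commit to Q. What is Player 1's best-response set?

argmax u_1 = {A}

u_1(A vs Q) = 9
u_1(B vs Q) = 6
u_1(C vs Q) = 6
max payoff 9 at {A}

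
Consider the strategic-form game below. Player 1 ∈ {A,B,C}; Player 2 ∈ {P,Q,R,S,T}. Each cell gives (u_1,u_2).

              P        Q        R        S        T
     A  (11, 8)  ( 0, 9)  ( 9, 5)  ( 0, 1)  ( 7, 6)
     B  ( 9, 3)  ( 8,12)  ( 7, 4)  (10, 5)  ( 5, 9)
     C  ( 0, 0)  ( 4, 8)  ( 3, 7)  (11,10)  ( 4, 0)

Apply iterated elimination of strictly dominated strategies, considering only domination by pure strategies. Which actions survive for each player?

IESDS → P1:{B,C} P2:{Q,S}

P2 drop P (Q beats it: A:9>8 B:12>3 C:8>0)
P2 drop R (Q beats it: A:9>5 B:12>4 C:8>7)
P2 drop T (Q beats it: A:9>6 B:12>9 C:8>0)
P1 drop A (B beats it: Q:8>0 S:10>0)
P1→{B,C} P2→{Q,S}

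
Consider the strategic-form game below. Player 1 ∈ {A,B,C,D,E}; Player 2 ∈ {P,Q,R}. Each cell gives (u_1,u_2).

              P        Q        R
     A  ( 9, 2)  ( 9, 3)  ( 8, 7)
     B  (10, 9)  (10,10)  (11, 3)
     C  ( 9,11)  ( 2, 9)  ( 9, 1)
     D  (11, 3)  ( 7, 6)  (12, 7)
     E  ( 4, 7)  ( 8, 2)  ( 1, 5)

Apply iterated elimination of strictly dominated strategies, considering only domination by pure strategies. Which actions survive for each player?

P1 drop A (B beats it: P:10>9 Q:10>9 R:11>8)
P1 drop C (B beats it: P:10>9 Q:10>2 R:11>9)
P1 drop E (B beats it: P:10>4 Q:10>8 R:11>1)
P2 drop P (Q beats it: B:10>9 D:6>3)
P1→{B,D} P2→{Q,R}

Remaining: P1:{B,D} P2:{Q,R}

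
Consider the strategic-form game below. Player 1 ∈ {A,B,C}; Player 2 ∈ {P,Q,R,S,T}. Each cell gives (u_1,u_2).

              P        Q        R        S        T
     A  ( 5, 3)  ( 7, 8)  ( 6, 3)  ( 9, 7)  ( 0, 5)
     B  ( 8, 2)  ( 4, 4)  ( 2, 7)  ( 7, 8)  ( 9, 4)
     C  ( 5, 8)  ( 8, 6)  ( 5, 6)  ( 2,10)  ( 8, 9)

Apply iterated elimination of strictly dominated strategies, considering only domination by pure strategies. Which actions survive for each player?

Survivors P1:{A,C} P2:{Q,S}

P2 drop P (S beats it: A:7>3 B:8>2 C:10>8)
P2 drop R (S beats it: A:7>3 B:8>7 C:10>6)
P2 drop T (S beats it: A:7>5 B:8>4 C:10>9)
P1 drop B (A beats it: Q:7>4 S:9>7)
P1→{A,C} P2→{Q,S}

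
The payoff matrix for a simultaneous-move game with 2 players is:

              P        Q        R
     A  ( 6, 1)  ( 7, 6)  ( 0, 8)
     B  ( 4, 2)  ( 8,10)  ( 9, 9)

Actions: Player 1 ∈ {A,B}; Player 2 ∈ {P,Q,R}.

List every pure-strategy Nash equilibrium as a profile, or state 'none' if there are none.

PSNE = {(B,Q)}

(A,P): not NE [P2→R gives 8>1]
(A,Q): not NE [P1→B gives 8>7; P2→R gives 8>6]
(A,R): not NE [P1→B gives 9>0]
(B,P): not NE [P1→A gives 6>4; P2→Q gives 10>2]
(B,Q): NE
(B,R): not NE [P2→Q gives 10>9]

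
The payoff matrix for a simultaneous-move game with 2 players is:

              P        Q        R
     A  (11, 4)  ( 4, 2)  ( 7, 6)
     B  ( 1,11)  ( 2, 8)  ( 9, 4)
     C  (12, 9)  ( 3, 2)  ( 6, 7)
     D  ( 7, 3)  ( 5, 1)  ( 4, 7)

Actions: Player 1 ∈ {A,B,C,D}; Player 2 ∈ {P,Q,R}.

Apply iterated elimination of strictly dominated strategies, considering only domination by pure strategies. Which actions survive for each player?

Survivors P1:{A,B,C} P2:{P,R}

P2 drop Q (P beats it: A:4>2 B:11>8 C:9>2 D:3>1)
P1 drop D (A beats it: P:11>7 R:7>4)
P1→{A,B,C} P2→{P,R}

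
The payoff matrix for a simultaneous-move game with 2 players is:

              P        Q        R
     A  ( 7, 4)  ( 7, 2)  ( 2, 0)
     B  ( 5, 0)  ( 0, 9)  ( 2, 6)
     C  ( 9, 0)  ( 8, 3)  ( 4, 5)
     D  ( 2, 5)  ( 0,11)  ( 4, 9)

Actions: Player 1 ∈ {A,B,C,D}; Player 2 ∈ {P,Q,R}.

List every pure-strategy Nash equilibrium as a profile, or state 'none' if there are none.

(A,P): not NE [P1→C gives 9>7]
(A,Q): not NE [P1→C gives 8>7; P2→P gives 4>2]
(A,R): not NE [P1→D gives 4>2; P2→P gives 4>0]
(B,P): not NE [P1→C gives 9>5; P2→Q gives 9>0]
(B,Q): not NE [P1→C gives 8>0]
(B,R): not NE [P1→D gives 4>2; P2→Q gives 9>6]
(C,P): not NE [P2→R gives 5>0]
(C,Q): not NE [P2→R gives 5>3]
(C,R): NE
(D,P): not NE [P1→C gives 9>2; P2→Q gives 11>5]
(D,Q): not NE [P1→C gives 8>0]
(D,R): not NE [P2→Q gives 11>9]

NE set: (C,R)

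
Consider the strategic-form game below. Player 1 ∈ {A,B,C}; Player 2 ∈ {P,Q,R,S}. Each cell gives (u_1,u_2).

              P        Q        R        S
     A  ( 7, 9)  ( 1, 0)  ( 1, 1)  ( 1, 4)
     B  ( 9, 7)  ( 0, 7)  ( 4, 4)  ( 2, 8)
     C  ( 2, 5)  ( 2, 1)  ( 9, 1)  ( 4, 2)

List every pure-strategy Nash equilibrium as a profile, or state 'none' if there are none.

(A,P): not NE [P1→B gives 9>7]
(A,Q): not NE [P1→C gives 2>1; P2→P gives 9>0]
(A,R): not NE [P1→C gives 9>1; P2→P gives 9>1]
(A,S): not NE [P1→C gives 4>1; P2→P gives 9>4]
(B,P): not NE [P2→S gives 8>7]
(B,Q): not NE [P1→C gives 2>0; P2→S gives 8>7]
(B,R): not NE [P1→C gives 9>4; P2→S gives 8>4]
(B,S): not NE [P1→C gives 4>2]
(C,P): not NE [P1→B gives 9>2]
(C,Q): not NE [P2→P gives 5>1]
(C,R): not NE [P2→P gives 5>1]
(C,S): not NE [P2→P gives 5>2]

PSNE: ∅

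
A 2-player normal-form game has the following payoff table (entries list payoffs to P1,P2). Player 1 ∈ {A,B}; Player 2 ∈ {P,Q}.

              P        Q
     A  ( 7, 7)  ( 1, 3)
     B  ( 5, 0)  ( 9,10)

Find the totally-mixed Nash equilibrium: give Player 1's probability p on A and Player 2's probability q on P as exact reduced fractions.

P1 mixes 5/7 on A; P2 mixes 4/5 on P

P1 indiff ⇒ q·7+(1-q)·1 = q·5+(1-q)·9 ⇒ q(2) = (1-q)(8) ⇒ q = 4/5
P2 indiff ⇒ p·7+(1-p)·0 = p·3+(1-p)·10 ⇒ p(4) = (1-p)(10) ⇒ p = 5/7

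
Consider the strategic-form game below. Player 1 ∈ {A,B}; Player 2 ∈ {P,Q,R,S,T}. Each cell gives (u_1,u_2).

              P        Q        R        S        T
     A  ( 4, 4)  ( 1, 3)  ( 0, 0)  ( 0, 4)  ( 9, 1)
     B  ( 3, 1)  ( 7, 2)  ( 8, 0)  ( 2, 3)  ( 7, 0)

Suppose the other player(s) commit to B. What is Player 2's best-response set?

u_2(P vs B) = 1
u_2(Q vs B) = 2
u_2(R vs B) = 0
u_2(S vs B) = 3
u_2(T vs B) = 0
max payoff 3 at {S}

argmax u_2 = {S}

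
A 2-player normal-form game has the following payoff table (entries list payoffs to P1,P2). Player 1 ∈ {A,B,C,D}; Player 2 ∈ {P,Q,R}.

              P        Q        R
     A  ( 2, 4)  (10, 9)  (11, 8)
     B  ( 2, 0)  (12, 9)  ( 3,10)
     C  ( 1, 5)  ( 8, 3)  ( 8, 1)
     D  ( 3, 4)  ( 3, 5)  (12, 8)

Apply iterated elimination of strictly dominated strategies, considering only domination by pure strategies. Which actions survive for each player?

P1 drop C (A beats it: P:2>1 Q:10>8 R:11>8)
P2 drop P (Q beats it: A:9>4 B:9>0 D:5>4)
P1→{A,B,D} P2→{Q,R}

Survivors P1:{A,B,D} P2:{Q,R}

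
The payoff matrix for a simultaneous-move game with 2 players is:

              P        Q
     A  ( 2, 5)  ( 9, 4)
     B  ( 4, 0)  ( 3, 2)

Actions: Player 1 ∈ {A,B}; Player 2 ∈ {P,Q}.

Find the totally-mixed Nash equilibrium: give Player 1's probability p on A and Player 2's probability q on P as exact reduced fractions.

(p,q) = (2/3, 3/4)

P1 indiff ⇒ q·2+(1-q)·9 = q·4+(1-q)·3 ⇒ q(-2) = (1-q)(-6) ⇒ q = 3/4
P2 indiff ⇒ p·5+(1-p)·0 = p·4+(1-p)·2 ⇒ p(1) = (1-p)(2) ⇒ p = 2/3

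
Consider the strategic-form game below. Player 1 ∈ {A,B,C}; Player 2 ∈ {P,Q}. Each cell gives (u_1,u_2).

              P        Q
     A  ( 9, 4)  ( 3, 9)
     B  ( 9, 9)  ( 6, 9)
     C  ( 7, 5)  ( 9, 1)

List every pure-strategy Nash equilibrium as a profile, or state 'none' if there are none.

Nash profiles: (B,P)

(A,P): not NE [P2→Q gives 9>4]
(A,Q): not NE [P1→C gives 9>3]
(B,P): NE
(B,Q): not NE [P1→C gives 9>6]
(C,P): not NE [P1→B gives 9>7]
(C,Q): not NE [P2→P gives 5>1]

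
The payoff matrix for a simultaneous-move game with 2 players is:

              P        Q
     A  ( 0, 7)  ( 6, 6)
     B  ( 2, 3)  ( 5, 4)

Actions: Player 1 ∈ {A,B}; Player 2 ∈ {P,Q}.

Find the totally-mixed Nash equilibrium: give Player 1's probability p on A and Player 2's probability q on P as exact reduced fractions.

P1 indiff ⇒ q·0+(1-q)·6 = q·2+(1-q)·5 ⇒ q(-2) = (1-q)(-1) ⇒ q = 1/3
P2 indiff ⇒ p·7+(1-p)·3 = p·6+(1-p)·4 ⇒ p(1) = (1-p)(1) ⇒ p = 1/2

(p,q) = (1/2, 1/3)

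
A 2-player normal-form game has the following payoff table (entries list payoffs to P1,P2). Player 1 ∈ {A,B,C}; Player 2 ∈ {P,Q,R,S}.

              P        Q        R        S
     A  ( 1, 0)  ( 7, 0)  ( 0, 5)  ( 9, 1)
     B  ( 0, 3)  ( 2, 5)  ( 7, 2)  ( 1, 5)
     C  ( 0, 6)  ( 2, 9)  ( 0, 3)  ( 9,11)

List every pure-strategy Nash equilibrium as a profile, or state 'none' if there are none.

(A,P): not NE [P2→R gives 5>0]
(A,Q): not NE [P2→R gives 5>0]
(A,R): not NE [P1→B gives 7>0]
(A,S): not NE [P2→R gives 5>1]
(B,P): not NE [P1→A gives 1>0; P2→S gives 5>3]
(B,Q): not NE [P1→A gives 7>2]
(B,R): not NE [P2→S gives 5>2]
(B,S): not NE [P1→C gives 9>1]
(C,P): not NE [P1→A gives 1>0; P2→S gives 11>6]
(C,Q): not NE [P1→A gives 7>2; P2→S gives 11>9]
(C,R): not NE [P1→B gives 7>0; P2→S gives 11>3]
(C,S): NE

PSNE = {(C,S)}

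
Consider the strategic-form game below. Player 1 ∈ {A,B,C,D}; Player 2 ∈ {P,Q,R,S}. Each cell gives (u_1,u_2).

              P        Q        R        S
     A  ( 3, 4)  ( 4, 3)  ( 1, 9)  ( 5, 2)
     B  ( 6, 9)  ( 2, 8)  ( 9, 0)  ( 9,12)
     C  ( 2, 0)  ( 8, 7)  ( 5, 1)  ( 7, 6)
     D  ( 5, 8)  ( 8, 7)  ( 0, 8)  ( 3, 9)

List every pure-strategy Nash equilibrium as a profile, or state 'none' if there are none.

(A,P): not NE [P1→B gives 6>3; P2→R gives 9>4]
(A,Q): not NE [P1→D gives 8>4; P2→R gives 9>3]
(A,R): not NE [P1→B gives 9>1]
(A,S): not NE [P1→B gives 9>5; P2→R gives 9>2]
(B,P): not NE [P2→S gives 12>9]
(B,Q): not NE [P1→D gives 8>2; P2→S gives 12>8]
(B,R): not NE [P2→S gives 12>0]
(B,S): NE
(C,P): not NE [P1→B gives 6>2; P2→Q gives 7>0]
(C,Q): NE
(C,R): not NE [P1→B gives 9>5; P2→Q gives 7>1]
(C,S): not NE [P1→B gives 9>7; P2→Q gives 7>6]
(D,P): not NE [P1→B gives 6>5; P2→S gives 9>8]
(D,Q): not NE [P2→S gives 9>7]
(D,R): not NE [P1→B gives 9>0; P2→S gives 9>8]
(D,S): not NE [P1→B gives 9>3]

NE set: (B,S), (C,Q)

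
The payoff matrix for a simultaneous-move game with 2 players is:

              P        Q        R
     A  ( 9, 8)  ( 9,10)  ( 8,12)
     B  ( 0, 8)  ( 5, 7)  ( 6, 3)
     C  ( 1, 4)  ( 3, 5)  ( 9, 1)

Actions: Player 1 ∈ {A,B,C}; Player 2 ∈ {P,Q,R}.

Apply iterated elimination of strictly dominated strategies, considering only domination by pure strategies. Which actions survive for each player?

Remaining: P1:{A,C} P2:{Q,R}

P1 drop B (A beats it: P:9>0 Q:9>5 R:8>6)
P2 drop P (Q beats it: A:10>8 C:5>4)
P1→{A,C} P2→{Q,R}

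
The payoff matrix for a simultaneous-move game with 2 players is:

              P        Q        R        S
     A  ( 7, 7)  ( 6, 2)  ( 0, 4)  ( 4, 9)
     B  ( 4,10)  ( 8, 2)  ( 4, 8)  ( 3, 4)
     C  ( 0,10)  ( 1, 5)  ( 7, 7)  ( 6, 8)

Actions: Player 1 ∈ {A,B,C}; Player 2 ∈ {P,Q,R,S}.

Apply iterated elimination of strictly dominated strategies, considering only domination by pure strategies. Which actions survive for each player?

IESDS → P1:{A,C} P2:{P,S}

P2 drop Q (P beats it: A:7>2 B:10>2 C:10>5)
P2 drop R (P beats it: A:7>4 B:10>8 C:10>7)
P1 drop B (A beats it: P:7>4 S:4>3)
P1→{A,C} P2→{P,S}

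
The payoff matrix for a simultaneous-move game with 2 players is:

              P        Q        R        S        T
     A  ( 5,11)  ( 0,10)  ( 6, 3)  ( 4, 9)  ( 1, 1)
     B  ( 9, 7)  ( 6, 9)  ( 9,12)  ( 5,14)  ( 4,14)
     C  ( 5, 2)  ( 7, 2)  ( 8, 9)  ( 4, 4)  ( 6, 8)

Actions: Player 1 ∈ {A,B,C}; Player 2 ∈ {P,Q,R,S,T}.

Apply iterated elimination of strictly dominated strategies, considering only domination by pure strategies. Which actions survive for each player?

IESDS → P1:{B,C} P2:{R,S,T}

P1 drop A (B beats it: P:9>5 Q:6>0 R:9>6 S:5>4 T:4>1)
P2 drop P (R beats it: B:12>7 C:9>2)
P2 drop Q (R beats it: B:12>9 C:9>2)
P1→{B,C} P2→{R,S,T}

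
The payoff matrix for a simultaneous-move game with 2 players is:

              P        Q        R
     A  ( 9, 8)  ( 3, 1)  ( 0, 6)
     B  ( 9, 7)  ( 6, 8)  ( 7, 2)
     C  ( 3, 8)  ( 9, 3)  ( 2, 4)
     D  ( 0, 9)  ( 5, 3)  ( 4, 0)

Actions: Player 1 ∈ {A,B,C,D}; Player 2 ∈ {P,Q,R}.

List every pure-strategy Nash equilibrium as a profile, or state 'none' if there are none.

(A,P): NE
(A,Q): not NE [P1→C gives 9>3; P2→P gives 8>1]
(A,R): not NE [P1→B gives 7>0; P2→P gives 8>6]
(B,P): not NE [P2→Q gives 8>7]
(B,Q): not NE [P1→C gives 9>6]
(B,R): not NE [P2→Q gives 8>2]
(C,P): not NE [P1→B gives 9>3]
(C,Q): not NE [P2→P gives 8>3]
(C,R): not NE [P1→B gives 7>2; P2→P gives 8>4]
(D,P): not NE [P1→B gives 9>0]
(D,Q): not NE [P1→C gives 9>5; P2→P gives 9>3]
(D,R): not NE [P1→B gives 7>4; P2→P gives 9>0]

NE set: (A,P)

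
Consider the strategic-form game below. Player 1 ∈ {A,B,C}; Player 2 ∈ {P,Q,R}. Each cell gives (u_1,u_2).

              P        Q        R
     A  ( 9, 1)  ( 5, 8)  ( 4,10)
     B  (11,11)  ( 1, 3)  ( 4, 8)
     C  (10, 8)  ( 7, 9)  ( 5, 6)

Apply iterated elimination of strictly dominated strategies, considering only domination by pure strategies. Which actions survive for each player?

P1 drop A (C beats it: P:10>9 Q:7>5 R:5>4)
P2 drop R (P beats it: B:11>8 C:8>6)
P1→{B,C} P2→{P,Q}

Survivors P1:{B,C} P2:{P,Q}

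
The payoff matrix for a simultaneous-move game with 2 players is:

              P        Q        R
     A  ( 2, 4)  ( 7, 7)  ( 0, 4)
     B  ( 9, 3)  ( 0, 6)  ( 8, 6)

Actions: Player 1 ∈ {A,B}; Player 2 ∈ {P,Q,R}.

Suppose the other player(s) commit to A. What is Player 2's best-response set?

u_2(P vs A) = 4
u_2(Q vs A) = 7
u_2(R vs A) = 4
max payoff 7 at {Q}

argmax u_2 = {Q}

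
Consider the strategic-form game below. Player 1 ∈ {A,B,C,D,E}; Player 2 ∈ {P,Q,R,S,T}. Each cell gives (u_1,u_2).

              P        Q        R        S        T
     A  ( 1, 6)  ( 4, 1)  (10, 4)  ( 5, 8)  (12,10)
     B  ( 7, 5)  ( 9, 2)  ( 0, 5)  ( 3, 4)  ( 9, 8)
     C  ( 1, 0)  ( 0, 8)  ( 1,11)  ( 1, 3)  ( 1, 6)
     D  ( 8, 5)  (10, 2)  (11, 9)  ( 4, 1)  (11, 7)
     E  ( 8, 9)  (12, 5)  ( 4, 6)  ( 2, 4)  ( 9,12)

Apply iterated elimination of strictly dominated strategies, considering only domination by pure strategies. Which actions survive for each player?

Survivors P1:{A,D} P2:{R,T}

P1 drop B (D beats it: P:8>7 Q:10>9 R:11>0 S:4>3 T:11>9)
P1 drop C (D beats it: P:8>1 Q:10>0 R:11>1 S:4>1 T:11>1)
P2 drop P (T beats it: A:10>6 D:7>5 E:12>9)
P2 drop Q (R beats it: A:4>1 D:9>2 E:6>5)
P1 drop E (A beats it: R:10>4 S:5>2 T:12>9)
P2 drop S (T beats it: A:10>8 D:7>1)
P1→{A,D} P2→{R,T}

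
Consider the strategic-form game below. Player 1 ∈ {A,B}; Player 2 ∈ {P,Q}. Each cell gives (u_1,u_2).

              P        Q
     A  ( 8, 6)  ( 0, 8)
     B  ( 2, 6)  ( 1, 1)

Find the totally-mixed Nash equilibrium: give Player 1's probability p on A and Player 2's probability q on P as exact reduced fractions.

p=5/7, q=1/7

P1 indiff ⇒ q·8+(1-q)·0 = q·2+(1-q)·1 ⇒ q(6) = (1-q)(1) ⇒ q = 1/7
P2 indiff ⇒ p·6+(1-p)·6 = p·8+(1-p)·1 ⇒ p(-2) = (1-p)(-5) ⇒ p = 5/7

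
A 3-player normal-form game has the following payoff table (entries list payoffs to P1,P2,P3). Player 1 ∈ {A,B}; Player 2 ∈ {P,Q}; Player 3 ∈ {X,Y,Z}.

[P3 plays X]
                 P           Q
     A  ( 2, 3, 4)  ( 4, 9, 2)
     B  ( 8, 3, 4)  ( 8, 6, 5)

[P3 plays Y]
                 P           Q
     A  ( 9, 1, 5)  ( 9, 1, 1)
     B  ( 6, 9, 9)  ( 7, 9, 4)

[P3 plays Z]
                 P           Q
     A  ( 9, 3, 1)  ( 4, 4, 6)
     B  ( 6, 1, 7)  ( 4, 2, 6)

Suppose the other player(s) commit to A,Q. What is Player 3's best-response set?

u_3(X vs A,Q) = 2
u_3(Y vs A,Q) = 1
u_3(Z vs A,Q) = 6
max payoff 6 at {Z}

argmax u_3 = {Z}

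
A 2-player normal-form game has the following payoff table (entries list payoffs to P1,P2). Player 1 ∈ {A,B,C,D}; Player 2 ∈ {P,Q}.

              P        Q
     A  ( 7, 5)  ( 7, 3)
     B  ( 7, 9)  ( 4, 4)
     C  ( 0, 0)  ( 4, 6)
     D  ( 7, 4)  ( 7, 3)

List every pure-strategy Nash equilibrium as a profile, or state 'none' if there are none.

Nash profiles: (A,P), (B,P), (D,P)

(A,P): NE
(A,Q): not NE [P2→P gives 5>3]
(B,P): NE
(B,Q): not NE [P1→D gives 7>4; P2→P gives 9>4]
(C,P): not NE [P1→D gives 7>0; P2→Q gives 6>0]
(C,Q): not NE [P1→D gives 7>4]
(D,P): NE
(D,Q): not NE [P2→P gives 4>3]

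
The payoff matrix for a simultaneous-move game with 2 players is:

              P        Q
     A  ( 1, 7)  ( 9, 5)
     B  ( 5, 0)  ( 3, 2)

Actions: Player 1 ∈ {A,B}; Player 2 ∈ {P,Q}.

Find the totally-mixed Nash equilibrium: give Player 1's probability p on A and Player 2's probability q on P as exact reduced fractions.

P1 mixes 1/2 on A; P2 mixes 3/5 on P

P1 indiff ⇒ q·1+(1-q)·9 = q·5+(1-q)·3 ⇒ q(-4) = (1-q)(-6) ⇒ q = 3/5
P2 indiff ⇒ p·7+(1-p)·0 = p·5+(1-p)·2 ⇒ p(2) = (1-p)(2) ⇒ p = 1/2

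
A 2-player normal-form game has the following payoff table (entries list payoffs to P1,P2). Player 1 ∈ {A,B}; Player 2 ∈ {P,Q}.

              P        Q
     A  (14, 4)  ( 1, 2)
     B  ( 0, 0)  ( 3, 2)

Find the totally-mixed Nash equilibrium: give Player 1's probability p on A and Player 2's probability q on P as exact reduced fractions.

P1 indiff ⇒ q·14+(1-q)·1 = q·0+(1-q)·3 ⇒ q(14) = (1-q)(2) ⇒ q = 1/8
P2 indiff ⇒ p·4+(1-p)·0 = p·2+(1-p)·2 ⇒ p(2) = (1-p)(2) ⇒ p = 1/2

P1 mixes 1/2 on A; P2 mixes 1/8 on P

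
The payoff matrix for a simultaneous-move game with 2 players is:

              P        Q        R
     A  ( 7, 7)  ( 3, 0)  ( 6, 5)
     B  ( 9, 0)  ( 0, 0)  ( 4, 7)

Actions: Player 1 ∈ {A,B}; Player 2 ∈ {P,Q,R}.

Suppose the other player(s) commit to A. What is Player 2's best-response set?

u_2(P vs A) = 7
u_2(Q vs A) = 0
u_2(R vs A) = 5
max payoff 7 at {P}

P2 best: {P}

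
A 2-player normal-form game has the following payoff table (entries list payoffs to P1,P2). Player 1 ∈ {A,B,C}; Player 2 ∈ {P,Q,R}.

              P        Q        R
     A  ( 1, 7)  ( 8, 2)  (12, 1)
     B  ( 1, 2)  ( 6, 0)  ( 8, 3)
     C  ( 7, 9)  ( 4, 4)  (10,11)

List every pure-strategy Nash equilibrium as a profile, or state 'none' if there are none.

(A,P): not NE [P1→C gives 7>1]
(A,Q): not NE [P2→P gives 7>2]
(A,R): not NE [P2→P gives 7>1]
(B,P): not NE [P1→C gives 7>1; P2→R gives 3>2]
(B,Q): not NE [P1→A gives 8>6; P2→R gives 3>0]
(B,R): not NE [P1→A gives 12>8]
(C,P): not NE [P2→R gives 11>9]
(C,Q): not NE [P1→A gives 8>4; P2→R gives 11>4]
(C,R): not NE [P1→A gives 12>10]

PSNE: ∅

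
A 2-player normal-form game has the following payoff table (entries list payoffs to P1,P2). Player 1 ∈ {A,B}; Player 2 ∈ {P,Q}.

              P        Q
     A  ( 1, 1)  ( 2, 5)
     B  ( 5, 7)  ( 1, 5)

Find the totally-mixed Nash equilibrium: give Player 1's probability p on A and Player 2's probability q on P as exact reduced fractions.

p=1/3, q=1/5

P1 indiff ⇒ q·1+(1-q)·2 = q·5+(1-q)·1 ⇒ q(-4) = (1-q)(-1) ⇒ q = 1/5
P2 indiff ⇒ p·1+(1-p)·7 = p·5+(1-p)·5 ⇒ p(-4) = (1-p)(-2) ⇒ p = 1/3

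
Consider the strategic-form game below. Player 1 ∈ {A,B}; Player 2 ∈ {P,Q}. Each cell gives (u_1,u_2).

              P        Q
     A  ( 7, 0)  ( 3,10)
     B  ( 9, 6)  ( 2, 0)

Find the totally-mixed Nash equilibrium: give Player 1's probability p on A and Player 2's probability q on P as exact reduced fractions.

(p,q) = (3/8, 1/3)

P1 indiff ⇒ q·7+(1-q)·3 = q·9+(1-q)·2 ⇒ q(-2) = (1-q)(-1) ⇒ q = 1/3
P2 indiff ⇒ p·0+(1-p)·6 = p·10+(1-p)·0 ⇒ p(-10) = (1-p)(-6) ⇒ p = 3/8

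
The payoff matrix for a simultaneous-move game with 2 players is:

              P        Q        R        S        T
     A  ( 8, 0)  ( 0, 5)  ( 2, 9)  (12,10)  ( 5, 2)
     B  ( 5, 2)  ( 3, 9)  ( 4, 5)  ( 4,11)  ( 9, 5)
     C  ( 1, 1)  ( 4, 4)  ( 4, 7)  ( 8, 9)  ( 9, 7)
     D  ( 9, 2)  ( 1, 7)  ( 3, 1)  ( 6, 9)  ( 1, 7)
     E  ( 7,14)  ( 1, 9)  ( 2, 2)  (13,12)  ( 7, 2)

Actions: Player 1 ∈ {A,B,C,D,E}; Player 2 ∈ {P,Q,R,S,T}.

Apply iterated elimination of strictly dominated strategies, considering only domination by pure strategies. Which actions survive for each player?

P2 drop Q (S beats it: A:10>5 B:11>9 C:9>4 D:9>7 E:12>9)
P2 drop R (S beats it: A:10>9 B:11>5 C:9>7 D:9>1 E:12>2)
P2 drop T (S beats it: A:10>2 B:11>5 C:9>7 D:9>7 E:12>2)
P1 drop B (A beats it: P:8>5 S:12>4)
P1 drop C (A beats it: P:8>1 S:12>8)
P1→{A,D,E} P2→{P,S}

Remaining: P1:{A,D,E} P2:{P,S}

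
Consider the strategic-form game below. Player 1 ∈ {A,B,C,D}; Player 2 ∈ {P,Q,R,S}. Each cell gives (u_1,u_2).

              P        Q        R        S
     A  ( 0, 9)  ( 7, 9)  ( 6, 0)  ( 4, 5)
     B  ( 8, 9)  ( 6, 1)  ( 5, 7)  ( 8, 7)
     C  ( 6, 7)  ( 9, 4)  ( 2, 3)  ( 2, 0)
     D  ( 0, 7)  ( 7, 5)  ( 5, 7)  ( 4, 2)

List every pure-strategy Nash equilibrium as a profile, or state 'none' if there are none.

PSNE = {(B,P)}

(A,P): not NE [P1→B gives 8>0]
(A,Q): not NE [P1→C gives 9>7]
(A,R): not NE [P2→Q gives 9>0]
(A,S): not NE [P1→B gives 8>4; P2→Q gives 9>5]
(B,P): NE
(B,Q): not NE [P1→C gives 9>6; P2→P gives 9>1]
(B,R): not NE [P1→A gives 6>5; P2→P gives 9>7]
(B,S): not NE [P2→P gives 9>7]
(C,P): not NE [P1→B gives 8>6]
(C,Q): not NE [P2→P gives 7>4]
(C,R): not NE [P1→A gives 6>2; P2→P gives 7>3]
(C,S): not NE [P1→B gives 8>2; P2→P gives 7>0]
(D,P): not NE [P1→B gives 8>0]
(D,Q): not NE [P1→C gives 9>7; P2→R gives 7>5]
(D,R): not NE [P1→A gives 6>5]
(D,S): not NE [P1→B gives 8>4; P2→R gives 7>2]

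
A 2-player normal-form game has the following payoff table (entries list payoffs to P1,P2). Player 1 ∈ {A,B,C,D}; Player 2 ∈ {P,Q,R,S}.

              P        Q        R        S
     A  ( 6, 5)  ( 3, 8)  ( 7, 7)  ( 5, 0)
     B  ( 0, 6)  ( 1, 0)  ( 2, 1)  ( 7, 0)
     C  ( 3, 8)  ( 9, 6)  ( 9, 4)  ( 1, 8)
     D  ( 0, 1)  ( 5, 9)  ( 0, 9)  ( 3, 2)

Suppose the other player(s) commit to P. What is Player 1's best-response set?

u_1(A vs P) = 6
u_1(B vs P) = 0
u_1(C vs P) = 3
u_1(D vs P) = 0
max payoff 6 at {A}

argmax u_1 = {A}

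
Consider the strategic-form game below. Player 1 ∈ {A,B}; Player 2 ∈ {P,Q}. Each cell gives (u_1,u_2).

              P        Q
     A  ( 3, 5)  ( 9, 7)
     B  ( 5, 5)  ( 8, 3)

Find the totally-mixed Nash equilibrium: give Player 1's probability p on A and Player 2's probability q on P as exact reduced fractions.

P1 mixes 1/2 on A; P2 mixes 1/3 on P

P1 indiff ⇒ q·3+(1-q)·9 = q·5+(1-q)·8 ⇒ q(-2) = (1-q)(-1) ⇒ q = 1/3
P2 indiff ⇒ p·5+(1-p)·5 = p·7+(1-p)·3 ⇒ p(-2) = (1-p)(-2) ⇒ p = 1/2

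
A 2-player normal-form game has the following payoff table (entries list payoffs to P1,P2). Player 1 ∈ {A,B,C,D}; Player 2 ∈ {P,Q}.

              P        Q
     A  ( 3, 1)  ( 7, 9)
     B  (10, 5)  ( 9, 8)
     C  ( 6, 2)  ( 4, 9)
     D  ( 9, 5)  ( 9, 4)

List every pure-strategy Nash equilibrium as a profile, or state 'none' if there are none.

PSNE = {(B,Q)}

(A,P): not NE [P1→B gives 10>3; P2→Q gives 9>1]
(A,Q): not NE [P1→D gives 9>7]
(B,P): not NE [P2→Q gives 8>5]
(B,Q): NE
(C,P): not NE [P1→B gives 10>6; P2→Q gives 9>2]
(C,Q): not NE [P1→D gives 9>4]
(D,P): not NE [P1→B gives 10>9]
(D,Q): not NE [P2→P gives 5>4]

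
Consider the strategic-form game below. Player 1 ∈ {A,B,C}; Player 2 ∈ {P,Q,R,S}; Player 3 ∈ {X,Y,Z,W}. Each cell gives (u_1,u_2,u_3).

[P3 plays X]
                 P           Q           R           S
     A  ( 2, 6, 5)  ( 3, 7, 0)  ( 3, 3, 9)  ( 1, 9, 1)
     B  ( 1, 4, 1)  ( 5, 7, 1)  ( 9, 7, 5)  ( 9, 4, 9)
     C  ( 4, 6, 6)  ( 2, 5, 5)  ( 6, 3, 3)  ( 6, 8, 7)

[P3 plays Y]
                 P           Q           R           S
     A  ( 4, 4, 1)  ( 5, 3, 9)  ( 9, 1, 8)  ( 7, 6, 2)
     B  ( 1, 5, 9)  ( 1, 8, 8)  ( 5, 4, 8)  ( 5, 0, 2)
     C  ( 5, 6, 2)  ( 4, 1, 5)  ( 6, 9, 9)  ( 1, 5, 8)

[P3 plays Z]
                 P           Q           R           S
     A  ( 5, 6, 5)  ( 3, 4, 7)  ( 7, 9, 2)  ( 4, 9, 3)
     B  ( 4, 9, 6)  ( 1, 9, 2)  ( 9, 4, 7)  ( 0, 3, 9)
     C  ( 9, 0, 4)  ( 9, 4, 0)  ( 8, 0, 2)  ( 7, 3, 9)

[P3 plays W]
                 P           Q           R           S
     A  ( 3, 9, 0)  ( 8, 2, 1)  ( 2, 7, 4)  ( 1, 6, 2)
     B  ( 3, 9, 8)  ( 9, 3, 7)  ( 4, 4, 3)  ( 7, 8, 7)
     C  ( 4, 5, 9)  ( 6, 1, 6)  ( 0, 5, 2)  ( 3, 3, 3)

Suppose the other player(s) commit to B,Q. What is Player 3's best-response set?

u_3(X vs B,Q) = 1
u_3(Y vs B,Q) = 8
u_3(Z vs B,Q) = 2
u_3(W vs B,Q) = 7
max payoff 8 at {Y}

P3 best: {Y}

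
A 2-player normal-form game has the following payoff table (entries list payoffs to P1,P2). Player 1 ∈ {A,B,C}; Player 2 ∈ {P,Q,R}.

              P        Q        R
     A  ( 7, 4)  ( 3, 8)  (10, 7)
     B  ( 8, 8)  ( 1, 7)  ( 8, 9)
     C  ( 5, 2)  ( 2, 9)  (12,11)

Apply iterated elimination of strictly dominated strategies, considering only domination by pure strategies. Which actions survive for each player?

P2 drop P (R beats it: A:7>4 B:9>8 C:11>2)
P1 drop B (A beats it: Q:3>1 R:10>8)
P1→{A,C} P2→{Q,R}

IESDS → P1:{A,C} P2:{Q,R}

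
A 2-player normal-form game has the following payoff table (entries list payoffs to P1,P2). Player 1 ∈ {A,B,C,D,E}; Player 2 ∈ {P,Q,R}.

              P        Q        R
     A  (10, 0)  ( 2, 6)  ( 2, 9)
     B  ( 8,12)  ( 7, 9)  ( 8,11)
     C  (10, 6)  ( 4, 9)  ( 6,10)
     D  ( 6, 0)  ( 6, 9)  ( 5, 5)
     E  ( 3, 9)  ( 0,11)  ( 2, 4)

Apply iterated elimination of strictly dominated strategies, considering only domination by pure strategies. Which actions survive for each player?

Survivors P1:{A,B,C} P2:{P,R}

P1 drop D (B beats it: P:8>6 Q:7>6 R:8>5)
P1 drop E (B beats it: P:8>3 Q:7>0 R:8>2)
P2 drop Q (R beats it: A:9>6 B:11>9 C:10>9)
P1→{A,B,C} P2→{P,R}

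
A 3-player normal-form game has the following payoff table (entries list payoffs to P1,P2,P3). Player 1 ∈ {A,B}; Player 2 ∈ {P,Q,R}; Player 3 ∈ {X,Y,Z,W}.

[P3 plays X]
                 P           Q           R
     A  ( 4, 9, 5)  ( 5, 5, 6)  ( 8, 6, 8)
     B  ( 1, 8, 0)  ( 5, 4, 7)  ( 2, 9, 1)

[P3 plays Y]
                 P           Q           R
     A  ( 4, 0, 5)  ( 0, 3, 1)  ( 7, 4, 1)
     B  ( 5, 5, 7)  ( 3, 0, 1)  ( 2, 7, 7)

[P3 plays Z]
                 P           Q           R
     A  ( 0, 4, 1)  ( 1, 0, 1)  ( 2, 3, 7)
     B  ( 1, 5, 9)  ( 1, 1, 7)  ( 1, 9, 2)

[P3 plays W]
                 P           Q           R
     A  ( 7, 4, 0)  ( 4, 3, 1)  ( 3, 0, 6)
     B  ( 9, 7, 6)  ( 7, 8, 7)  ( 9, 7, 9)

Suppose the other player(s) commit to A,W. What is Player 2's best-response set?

u_2(P vs A,W) = 4
u_2(Q vs A,W) = 3
u_2(R vs A,W) = 0
max payoff 4 at {P}

argmax u_2 = {P}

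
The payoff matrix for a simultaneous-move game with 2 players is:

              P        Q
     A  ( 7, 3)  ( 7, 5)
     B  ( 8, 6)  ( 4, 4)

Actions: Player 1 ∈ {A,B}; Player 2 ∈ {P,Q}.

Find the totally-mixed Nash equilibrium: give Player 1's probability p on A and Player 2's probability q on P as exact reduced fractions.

P1 indiff ⇒ q·7+(1-q)·7 = q·8+(1-q)·4 ⇒ q(-1) = (1-q)(-3) ⇒ q = 3/4
P2 indiff ⇒ p·3+(1-p)·6 = p·5+(1-p)·4 ⇒ p(-2) = (1-p)(-2) ⇒ p = 1/2

P1 mixes 1/2 on A; P2 mixes 3/4 on P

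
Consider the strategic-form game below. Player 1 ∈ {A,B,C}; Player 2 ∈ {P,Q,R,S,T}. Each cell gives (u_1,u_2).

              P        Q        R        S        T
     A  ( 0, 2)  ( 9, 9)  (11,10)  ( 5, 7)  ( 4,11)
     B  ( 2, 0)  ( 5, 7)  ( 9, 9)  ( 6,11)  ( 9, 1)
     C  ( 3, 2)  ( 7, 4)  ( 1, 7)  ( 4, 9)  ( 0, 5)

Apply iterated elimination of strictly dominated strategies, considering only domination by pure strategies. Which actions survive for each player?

P2 drop P (Q beats it: A:9>2 B:7>0 C:4>2)
P1 drop C (A beats it: Q:9>7 R:11>1 S:5>4 T:4>0)
P2 drop Q (R beats it: A:10>9 B:9>7)
P1→{A,B} P2→{R,S,T}

Remaining: P1:{A,B} P2:{R,S,T}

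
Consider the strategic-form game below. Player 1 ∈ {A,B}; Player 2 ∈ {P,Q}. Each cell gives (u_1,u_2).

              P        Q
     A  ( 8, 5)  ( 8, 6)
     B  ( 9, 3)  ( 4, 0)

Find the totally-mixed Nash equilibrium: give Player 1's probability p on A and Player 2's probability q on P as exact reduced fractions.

P1 indiff ⇒ q·8+(1-q)·8 = q·9+(1-q)·4 ⇒ q(-1) = (1-q)(-4) ⇒ q = 4/5
P2 indiff ⇒ p·5+(1-p)·3 = p·6+(1-p)·0 ⇒ p(-1) = (1-p)(-3) ⇒ p = 3/4

(p,q) = (3/4, 4/5)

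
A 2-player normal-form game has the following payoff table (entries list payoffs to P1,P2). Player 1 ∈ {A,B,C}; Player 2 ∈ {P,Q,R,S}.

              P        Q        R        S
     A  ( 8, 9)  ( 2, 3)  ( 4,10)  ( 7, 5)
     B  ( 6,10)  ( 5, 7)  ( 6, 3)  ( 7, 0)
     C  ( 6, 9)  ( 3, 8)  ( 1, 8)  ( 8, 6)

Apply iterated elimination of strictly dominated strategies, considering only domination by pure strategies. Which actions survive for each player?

P2 drop Q (P beats it: A:9>3 B:10>7 C:9>8)
P2 drop S (P beats it: A:9>5 B:10>0 C:9>6)
P1 drop C (A beats it: P:8>6 R:4>1)
P1→{A,B} P2→{P,R}

Remaining: P1:{A,B} P2:{P,R}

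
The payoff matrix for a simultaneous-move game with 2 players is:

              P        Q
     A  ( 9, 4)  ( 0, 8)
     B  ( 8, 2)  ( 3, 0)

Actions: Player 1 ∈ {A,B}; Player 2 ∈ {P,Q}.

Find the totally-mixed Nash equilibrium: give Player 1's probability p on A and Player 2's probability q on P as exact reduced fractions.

P1 indiff ⇒ q·9+(1-q)·0 = q·8+(1-q)·3 ⇒ q(1) = (1-q)(3) ⇒ q = 3/4
P2 indiff ⇒ p·4+(1-p)·2 = p·8+(1-p)·0 ⇒ p(-4) = (1-p)(-2) ⇒ p = 1/3

(p,q) = (1/3, 3/4)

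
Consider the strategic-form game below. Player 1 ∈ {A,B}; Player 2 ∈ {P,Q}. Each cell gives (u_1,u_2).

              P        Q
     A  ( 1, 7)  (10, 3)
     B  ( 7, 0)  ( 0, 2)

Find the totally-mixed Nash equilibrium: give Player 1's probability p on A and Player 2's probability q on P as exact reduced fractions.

p=1/3, q=5/8

P1 indiff ⇒ q·1+(1-q)·10 = q·7+(1-q)·0 ⇒ q(-6) = (1-q)(-10) ⇒ q = 5/8
P2 indiff ⇒ p·7+(1-p)·0 = p·3+(1-p)·2 ⇒ p(4) = (1-p)(2) ⇒ p = 1/3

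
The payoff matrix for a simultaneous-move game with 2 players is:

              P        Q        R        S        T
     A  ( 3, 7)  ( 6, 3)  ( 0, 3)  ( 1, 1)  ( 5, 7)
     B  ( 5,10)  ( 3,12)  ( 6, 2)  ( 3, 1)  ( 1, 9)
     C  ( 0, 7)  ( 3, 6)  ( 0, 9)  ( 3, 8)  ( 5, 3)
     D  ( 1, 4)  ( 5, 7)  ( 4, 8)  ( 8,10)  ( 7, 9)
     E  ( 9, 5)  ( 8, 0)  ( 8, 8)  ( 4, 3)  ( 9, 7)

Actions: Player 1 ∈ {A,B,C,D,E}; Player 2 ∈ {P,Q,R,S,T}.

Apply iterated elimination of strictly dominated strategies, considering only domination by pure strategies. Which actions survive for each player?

P1 drop A (E beats it: P:9>3 Q:8>6 R:8>0 S:4>1 T:9>5)
P1 drop B (E beats it: P:9>5 Q:8>3 R:8>6 S:4>3 T:9>1)
P1 drop C (D beats it: P:1>0 Q:5>3 R:4>0 S:8>3 T:7>5)
P2 drop P (R beats it: D:8>4 E:8>5)
P2 drop Q (R beats it: D:8>7 E:8>0)
P1→{D,E} P2→{R,S,T}

Remaining: P1:{D,E} P2:{R,S,T}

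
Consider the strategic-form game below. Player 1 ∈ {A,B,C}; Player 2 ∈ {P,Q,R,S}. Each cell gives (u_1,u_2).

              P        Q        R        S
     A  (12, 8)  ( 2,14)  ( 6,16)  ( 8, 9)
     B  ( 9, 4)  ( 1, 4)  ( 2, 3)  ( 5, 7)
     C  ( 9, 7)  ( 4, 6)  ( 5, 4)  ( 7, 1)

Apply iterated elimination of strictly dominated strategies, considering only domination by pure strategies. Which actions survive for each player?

Survivors P1:{A,C} P2:{P,Q,R}

P1 drop B (A beats it: P:12>9 Q:2>1 R:6>2 S:8>5)
P2 drop S (Q beats it: A:14>9 C:6>1)
P1→{A,C} P2→{P,Q,R}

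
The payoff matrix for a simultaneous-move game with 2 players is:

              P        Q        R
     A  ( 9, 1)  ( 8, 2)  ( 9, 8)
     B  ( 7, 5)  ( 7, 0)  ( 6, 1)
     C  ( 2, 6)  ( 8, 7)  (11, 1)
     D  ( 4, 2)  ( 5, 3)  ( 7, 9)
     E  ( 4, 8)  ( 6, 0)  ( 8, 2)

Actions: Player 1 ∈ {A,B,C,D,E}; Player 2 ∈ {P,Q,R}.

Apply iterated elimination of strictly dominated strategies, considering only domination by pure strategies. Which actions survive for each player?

P1 drop B (A beats it: P:9>7 Q:8>7 R:9>6)
P1 drop D (A beats it: P:9>4 Q:8>5 R:9>7)
P1 drop E (A beats it: P:9>4 Q:8>6 R:9>8)
P2 drop P (Q beats it: A:2>1 C:7>6)
P1→{A,C} P2→{Q,R}

Remaining: P1:{A,C} P2:{Q,R}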